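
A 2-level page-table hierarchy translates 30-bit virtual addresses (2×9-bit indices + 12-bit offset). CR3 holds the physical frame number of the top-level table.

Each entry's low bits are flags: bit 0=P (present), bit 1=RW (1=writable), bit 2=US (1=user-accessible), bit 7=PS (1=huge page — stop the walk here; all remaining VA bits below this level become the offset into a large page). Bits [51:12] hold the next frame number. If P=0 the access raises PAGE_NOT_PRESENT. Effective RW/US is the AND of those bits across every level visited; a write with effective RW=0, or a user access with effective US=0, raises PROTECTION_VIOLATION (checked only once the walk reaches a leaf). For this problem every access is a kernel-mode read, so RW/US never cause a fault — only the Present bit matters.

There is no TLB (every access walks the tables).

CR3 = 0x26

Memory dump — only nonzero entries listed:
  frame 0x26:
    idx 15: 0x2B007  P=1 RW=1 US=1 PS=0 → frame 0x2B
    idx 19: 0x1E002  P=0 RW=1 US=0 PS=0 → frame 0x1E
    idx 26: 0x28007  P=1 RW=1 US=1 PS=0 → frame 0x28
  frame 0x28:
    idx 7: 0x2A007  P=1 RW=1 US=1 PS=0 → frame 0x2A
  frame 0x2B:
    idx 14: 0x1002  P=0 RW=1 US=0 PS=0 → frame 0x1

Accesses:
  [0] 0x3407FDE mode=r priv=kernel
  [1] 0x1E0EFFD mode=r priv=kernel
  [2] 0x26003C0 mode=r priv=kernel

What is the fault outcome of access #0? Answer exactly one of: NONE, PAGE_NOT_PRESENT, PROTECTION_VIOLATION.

Walk each access:
#0 VA=0x3407FDE (r,kernel):
  lvl0: tbl 0x26, slot 26 ⇒ 0x28007 (P1/RW1/US1/PS0)
  lvl1: tbl 0x28, slot 7 ⇒ 0x2A007 (P1/RW1/US1/PS0)
  ✓ 0x2AFDE  — 2 lookups
#1 VA=0x1E0EFFD (r,kernel):
  lvl0: tbl 0x26, slot 15 ⇒ 0x2B007 (P1/RW1/US1/PS0)
  lvl1: tbl 0x2B, slot 14 ⇒ 0x1002 (P0/RW1/US0/PS0)
  → PAGE_NOT_PRESENT  (2 entries read)
#2 VA=0x26003C0 (r,kernel):
  lvl0: tbl 0x26, slot 19 ⇒ 0x1E002 (P0/RW1/US0/PS0)
  → PAGE_NOT_PRESENT  (1 entries read)

Access #0 fault: NONE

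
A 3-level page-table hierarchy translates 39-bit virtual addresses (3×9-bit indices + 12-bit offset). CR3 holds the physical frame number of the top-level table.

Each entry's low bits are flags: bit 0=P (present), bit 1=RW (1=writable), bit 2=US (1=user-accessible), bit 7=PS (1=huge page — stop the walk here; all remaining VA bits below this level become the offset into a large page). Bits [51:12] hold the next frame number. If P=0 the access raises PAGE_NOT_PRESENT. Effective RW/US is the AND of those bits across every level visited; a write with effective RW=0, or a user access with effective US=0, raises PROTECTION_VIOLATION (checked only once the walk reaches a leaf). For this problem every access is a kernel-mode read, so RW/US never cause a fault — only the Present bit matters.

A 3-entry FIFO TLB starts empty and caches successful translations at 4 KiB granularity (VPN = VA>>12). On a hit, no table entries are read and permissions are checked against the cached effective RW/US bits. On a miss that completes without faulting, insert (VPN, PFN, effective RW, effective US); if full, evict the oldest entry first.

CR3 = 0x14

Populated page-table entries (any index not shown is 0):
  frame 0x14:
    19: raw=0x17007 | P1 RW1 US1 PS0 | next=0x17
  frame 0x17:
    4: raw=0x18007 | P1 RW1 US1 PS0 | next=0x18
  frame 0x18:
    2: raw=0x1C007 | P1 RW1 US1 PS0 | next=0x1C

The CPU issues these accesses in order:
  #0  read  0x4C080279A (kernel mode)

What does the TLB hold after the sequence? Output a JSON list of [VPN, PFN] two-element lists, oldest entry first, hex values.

Trace:
#0 VA=0x4C080279A (r,kernel):
  [0] read 0x14 idx=19: raw=0x17007 flags P=1 W=1 U=1 S=0
  [1] read 0x17 idx=4: raw=0x18007 flags P=1 W=1 U=1 S=0
  [2] read 0x18 idx=2: raw=0x1C007 flags P=1 W=1 U=1 S=0
  → PA=0x1C79A  (3 entries read)

TLB: [["0x4C0802", "0x1C"]]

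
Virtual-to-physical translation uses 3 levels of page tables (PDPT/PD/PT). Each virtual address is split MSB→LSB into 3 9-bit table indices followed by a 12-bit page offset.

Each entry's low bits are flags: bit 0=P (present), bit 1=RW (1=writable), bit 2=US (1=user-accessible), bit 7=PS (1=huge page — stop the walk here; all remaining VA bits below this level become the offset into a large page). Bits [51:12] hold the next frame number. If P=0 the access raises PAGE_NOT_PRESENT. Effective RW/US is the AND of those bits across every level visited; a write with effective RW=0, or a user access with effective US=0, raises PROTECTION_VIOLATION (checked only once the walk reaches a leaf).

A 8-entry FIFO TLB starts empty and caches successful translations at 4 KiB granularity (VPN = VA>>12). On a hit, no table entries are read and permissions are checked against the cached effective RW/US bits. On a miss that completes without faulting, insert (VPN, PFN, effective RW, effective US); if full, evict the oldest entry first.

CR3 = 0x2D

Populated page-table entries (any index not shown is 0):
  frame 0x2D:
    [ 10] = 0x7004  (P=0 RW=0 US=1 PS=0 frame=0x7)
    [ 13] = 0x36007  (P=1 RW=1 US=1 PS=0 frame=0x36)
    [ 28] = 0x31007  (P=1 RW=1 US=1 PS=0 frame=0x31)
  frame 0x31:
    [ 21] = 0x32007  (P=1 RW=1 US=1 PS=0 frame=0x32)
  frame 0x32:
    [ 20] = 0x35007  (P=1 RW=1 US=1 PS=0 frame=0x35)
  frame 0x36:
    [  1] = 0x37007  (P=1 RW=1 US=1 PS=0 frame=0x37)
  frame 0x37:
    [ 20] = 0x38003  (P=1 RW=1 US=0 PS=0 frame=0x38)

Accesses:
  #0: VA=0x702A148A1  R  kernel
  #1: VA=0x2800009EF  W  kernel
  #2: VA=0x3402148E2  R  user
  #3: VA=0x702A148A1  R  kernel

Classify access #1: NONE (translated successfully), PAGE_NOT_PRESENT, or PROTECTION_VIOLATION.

Trace:
#0 VA=0x702A148A1 (r,kernel):
  L0 @0x2D[28] → 0x31007  P=1,RW=1,US=1,PS=0
  L1 @0x31[21] → 0x32007  P=1,RW=1,US=1,PS=0
  L2 @0x32[20] → 0x35007  P=1,RW=1,US=1,PS=0
  → PA=0x358A1  (3 entries read)
#1 VA=0x2800009EF (w,kernel):
  L0 @0x2D[10] → 0x7004  P=0,RW=0,US=1,PS=0
  ✗ PAGE_NOT_PRESENT  [1 reads]
#2 VA=0x3402148E2 (r,user):
  L0 @0x2D[13] → 0x36007  P=1,RW=1,US=1,PS=0
  L1 @0x36[1] → 0x37007  P=1,RW=1,US=1,PS=0
  L2 @0x37[20] → 0x38003  P=1,RW=1,US=0,PS=0
  ✗ PROTECTION_VIOLATION  [3 reads]
#3 VA=0x702A148A1 (r,kernel):
  TLB hit vpn=0x702A14 → PA=0x358A1

Access #1 fault: PAGE_NOT_PRESENT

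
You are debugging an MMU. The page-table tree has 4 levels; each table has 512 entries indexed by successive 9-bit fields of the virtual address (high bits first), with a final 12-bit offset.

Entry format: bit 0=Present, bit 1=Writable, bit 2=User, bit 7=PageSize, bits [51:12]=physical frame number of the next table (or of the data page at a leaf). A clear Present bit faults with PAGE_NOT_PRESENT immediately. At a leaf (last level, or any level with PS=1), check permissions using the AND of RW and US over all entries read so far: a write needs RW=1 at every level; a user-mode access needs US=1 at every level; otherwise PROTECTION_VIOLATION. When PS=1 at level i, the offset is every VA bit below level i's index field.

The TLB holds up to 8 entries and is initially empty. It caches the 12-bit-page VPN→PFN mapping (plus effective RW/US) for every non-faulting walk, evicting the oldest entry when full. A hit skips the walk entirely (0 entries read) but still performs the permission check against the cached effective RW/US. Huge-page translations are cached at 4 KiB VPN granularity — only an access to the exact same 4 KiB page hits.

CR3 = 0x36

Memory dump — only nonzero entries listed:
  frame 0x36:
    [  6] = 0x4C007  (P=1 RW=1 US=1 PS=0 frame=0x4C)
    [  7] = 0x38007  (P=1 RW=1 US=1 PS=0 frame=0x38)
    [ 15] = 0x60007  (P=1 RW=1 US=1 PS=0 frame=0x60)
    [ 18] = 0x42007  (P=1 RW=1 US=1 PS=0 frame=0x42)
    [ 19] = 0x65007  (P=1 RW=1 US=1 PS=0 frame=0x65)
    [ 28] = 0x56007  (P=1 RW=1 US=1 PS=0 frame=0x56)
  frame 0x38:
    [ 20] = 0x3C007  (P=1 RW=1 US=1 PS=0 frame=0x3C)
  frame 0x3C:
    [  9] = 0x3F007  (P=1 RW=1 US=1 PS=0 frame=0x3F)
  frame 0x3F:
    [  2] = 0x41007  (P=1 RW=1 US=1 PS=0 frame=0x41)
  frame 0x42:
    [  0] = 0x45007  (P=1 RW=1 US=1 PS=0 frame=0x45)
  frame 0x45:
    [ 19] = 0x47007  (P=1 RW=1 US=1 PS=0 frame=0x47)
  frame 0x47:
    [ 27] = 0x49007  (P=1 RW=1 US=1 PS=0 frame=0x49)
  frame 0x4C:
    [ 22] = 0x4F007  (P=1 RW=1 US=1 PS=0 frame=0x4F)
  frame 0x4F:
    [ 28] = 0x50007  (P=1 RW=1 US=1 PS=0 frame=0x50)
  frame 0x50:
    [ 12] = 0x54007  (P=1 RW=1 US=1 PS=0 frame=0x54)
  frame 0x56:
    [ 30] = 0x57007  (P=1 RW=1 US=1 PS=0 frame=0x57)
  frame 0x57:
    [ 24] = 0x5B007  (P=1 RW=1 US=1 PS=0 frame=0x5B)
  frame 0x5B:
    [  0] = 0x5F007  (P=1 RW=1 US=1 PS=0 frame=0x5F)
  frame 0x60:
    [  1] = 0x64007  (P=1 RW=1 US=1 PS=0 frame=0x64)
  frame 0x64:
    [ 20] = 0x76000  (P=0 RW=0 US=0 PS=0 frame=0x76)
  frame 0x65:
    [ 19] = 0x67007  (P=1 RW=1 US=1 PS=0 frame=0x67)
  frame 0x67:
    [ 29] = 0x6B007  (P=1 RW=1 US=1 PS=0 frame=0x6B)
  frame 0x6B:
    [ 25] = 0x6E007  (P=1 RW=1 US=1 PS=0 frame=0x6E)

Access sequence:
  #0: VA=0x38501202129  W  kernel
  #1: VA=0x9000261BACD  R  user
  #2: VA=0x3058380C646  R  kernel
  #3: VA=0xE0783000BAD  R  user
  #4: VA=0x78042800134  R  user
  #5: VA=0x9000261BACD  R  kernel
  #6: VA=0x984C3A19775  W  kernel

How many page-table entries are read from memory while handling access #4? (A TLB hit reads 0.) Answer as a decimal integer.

Walk each access:
#0 VA=0x38501202129 (w,kernel):
  L0 @0x36[7] → 0x38007  P=1,RW=1,US=1,PS=0
  L1 @0x38[20] → 0x3C007  P=1,RW=1,US=1,PS=0
  L2 @0x3C[9] → 0x3F007  P=1,RW=1,US=1,PS=0
  L3 @0x3F[2] → 0x41007  P=1,RW=1,US=1,PS=0
  ⇒ phys 0x41129  [4 reads]
#1 VA=0x9000261BACD (r,user):
  L0 @0x36[18] → 0x42007  P=1,RW=1,US=1,PS=0
  L1 @0x42[0] → 0x45007  P=1,RW=1,US=1,PS=0
  L2 @0x45[19] → 0x47007  P=1,RW=1,US=1,PS=0
  L3 @0x47[27] → 0x49007  P=1,RW=1,US=1,PS=0
  ⇒ phys 0x49ACD  [4 reads]
#2 VA=0x3058380C646 (r,kernel):
  L0 @0x36[6] → 0x4C007  P=1,RW=1,US=1,PS=0
  L1 @0x4C[22] → 0x4F007  P=1,RW=1,US=1,PS=0
  L2 @0x4F[28] → 0x50007  P=1,RW=1,US=1,PS=0
  L3 @0x50[12] → 0x54007  P=1,RW=1,US=1,PS=0
  ⇒ phys 0x54646  [4 reads]
#3 VA=0xE0783000BAD (r,user):
  L0 @0x36[28] → 0x56007  P=1,RW=1,US=1,PS=0
  L1 @0x56[30] → 0x57007  P=1,RW=1,US=1,PS=0
  L2 @0x57[24] → 0x5B007  P=1,RW=1,US=1,PS=0
  L3 @0x5B[0] → 0x5F007  P=1,RW=1,US=1,PS=0
  ⇒ phys 0x5FBAD  [4 reads]
#4 VA=0x78042800134 (r,user):
  L0 @0x36[15] → 0x60007  P=1,RW=1,US=1,PS=0
  L1 @0x60[1] → 0x64007  P=1,RW=1,US=1,PS=0
  L2 @0x64[20] → 0x76000  P=0,RW=0,US=0,PS=0
  → PAGE_NOT_PRESENT  (3 entries read)
#5 VA=0x9000261BACD (r,kernel):
  TLB hit vpn=0x9000261B → PA=0x49ACD
#6 VA=0x984C3A19775 (w,kernel):
  L0 @0x36[19] → 0x65007  P=1,RW=1,US=1,PS=0
  L1 @0x65[19] → 0x67007  P=1,RW=1,US=1,PS=0
  L2 @0x67[29] → 0x6B007  P=1,RW=1,US=1,PS=0
  L3 @0x6B[25] → 0x6E007  P=1,RW=1,US=1,PS=0
  ⇒ phys 0x6E775  [4 reads]

Entries read for #4: 3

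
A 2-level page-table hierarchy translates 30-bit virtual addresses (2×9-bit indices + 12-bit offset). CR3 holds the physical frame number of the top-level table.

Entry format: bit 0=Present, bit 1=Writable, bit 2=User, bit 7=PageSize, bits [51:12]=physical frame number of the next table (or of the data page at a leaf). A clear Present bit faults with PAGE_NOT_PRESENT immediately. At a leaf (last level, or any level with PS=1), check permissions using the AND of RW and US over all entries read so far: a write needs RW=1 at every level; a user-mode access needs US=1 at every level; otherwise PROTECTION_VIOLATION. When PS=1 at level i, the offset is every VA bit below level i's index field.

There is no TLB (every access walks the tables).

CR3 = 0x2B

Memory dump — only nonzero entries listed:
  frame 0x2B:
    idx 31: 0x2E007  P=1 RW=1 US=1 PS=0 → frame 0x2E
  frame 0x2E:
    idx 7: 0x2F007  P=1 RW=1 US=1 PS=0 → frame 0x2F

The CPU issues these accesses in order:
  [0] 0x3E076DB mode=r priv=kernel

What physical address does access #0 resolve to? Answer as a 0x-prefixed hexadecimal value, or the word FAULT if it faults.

Per-access translation:
#0 VA=0x3E076DB (r,kernel):
  [0] read 0x2B idx=31: raw=0x2E007 flags P=1 W=1 U=1 S=0
  [1] read 0x2E idx=7: raw=0x2F007 flags P=1 W=1 U=1 S=0
  → PA=0x2F6DB  (2 entries read)

Access #0 PA: 0x2F6DB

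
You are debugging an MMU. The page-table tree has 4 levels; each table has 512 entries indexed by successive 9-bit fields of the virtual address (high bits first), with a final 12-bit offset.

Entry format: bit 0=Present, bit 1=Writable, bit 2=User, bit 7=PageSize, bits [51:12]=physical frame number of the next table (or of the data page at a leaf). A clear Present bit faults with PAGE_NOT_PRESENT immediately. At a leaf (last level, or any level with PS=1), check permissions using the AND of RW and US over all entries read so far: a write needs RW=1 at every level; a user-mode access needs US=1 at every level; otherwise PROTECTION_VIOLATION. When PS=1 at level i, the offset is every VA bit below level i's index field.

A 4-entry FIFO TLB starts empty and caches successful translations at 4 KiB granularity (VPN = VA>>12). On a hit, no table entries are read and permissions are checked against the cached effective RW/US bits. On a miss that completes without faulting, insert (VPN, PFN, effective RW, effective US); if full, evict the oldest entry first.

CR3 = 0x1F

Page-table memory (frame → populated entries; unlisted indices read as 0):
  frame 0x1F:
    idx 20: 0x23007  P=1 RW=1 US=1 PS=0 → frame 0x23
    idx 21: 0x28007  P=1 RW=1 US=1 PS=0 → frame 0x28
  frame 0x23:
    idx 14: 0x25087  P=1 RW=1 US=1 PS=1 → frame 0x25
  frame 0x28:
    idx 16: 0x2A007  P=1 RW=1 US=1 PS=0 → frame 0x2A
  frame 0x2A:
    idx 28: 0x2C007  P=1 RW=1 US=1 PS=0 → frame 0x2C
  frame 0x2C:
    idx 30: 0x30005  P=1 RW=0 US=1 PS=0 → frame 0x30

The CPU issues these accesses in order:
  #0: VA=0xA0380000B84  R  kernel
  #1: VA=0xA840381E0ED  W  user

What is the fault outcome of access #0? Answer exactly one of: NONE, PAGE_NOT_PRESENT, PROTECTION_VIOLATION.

Walk each access:
#0 VA=0xA0380000B84 (r,kernel):
  lvl0: tbl 0x1F, slot 20 ⇒ 0x23007 (P1/RW1/US1/PS0)
  lvl1: tbl 0x23, slot 14 ⇒ 0x25087 (P1/RW1/US1/PS1)
  → PA=0x25B84 (huge @L1)  (2 entries read)
#1 VA=0xA840381E0ED (w,user):
  lvl0: tbl 0x1F, slot 21 ⇒ 0x28007 (P1/RW1/US1/PS0)
  lvl1: tbl 0x28, slot 16 ⇒ 0x2A007 (P1/RW1/US1/PS0)
  lvl2: tbl 0x2A, slot 28 ⇒ 0x2C007 (P1/RW1/US1/PS0)
  lvl3: tbl 0x2C, slot 30 ⇒ 0x30005 (P1/RW0/US1/PS0)
  ✗ PROTECTION_VIOLATION  [4 reads]

Access #0 fault: NONE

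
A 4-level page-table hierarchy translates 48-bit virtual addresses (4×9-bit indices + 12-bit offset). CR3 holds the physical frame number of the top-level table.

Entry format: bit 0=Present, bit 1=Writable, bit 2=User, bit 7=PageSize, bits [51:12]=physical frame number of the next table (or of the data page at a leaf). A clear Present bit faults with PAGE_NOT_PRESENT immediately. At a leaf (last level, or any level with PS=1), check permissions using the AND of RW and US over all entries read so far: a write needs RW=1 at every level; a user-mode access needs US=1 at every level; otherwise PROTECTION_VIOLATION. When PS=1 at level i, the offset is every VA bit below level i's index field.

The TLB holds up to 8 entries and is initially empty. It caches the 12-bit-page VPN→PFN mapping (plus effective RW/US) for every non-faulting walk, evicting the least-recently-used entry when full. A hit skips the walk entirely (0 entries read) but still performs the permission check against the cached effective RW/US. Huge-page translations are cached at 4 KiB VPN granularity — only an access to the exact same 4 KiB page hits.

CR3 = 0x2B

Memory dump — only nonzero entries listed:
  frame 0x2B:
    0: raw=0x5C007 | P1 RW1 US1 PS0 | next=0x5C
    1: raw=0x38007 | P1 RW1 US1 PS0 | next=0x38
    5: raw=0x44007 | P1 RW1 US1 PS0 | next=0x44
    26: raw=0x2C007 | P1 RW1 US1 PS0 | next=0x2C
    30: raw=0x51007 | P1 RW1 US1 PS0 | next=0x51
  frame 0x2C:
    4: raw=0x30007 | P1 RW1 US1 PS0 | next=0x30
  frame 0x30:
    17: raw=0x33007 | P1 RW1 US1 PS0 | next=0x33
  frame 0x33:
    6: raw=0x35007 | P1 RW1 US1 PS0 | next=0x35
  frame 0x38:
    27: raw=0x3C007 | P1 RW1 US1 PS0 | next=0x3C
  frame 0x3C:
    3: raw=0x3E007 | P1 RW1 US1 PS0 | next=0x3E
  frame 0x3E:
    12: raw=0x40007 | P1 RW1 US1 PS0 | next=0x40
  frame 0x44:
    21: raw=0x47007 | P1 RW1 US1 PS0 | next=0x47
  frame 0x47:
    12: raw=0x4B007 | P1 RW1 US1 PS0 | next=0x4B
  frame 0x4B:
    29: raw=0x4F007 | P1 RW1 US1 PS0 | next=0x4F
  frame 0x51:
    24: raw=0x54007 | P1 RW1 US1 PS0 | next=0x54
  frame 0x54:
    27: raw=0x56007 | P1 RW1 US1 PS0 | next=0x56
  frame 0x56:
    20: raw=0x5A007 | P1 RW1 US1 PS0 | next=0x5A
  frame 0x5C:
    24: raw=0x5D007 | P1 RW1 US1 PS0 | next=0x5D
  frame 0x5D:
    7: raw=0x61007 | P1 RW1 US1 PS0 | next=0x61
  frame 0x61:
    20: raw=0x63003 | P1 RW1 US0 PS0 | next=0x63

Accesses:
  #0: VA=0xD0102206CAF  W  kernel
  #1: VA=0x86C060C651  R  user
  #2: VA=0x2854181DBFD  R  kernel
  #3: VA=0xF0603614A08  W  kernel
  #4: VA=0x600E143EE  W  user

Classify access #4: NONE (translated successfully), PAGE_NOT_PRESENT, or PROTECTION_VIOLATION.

Walk each access:
#0 VA=0xD0102206CAF (w,kernel):
  L0 @0x2B[26] → 0x2C007  P=1,RW=1,US=1,PS=0
  L1 @0x2C[4] → 0x30007  P=1,RW=1,US=1,PS=0
  L2 @0x30[17] → 0x33007  P=1,RW=1,US=1,PS=0
  L3 @0x33[6] → 0x35007  P=1,RW=1,US=1,PS=0
  ✓ 0x35CAF  — 4 lookups
#1 VA=0x86C060C651 (r,user):
  L0 @0x2B[1] → 0x38007  P=1,RW=1,US=1,PS=0
  L1 @0x38[27] → 0x3C007  P=1,RW=1,US=1,PS=0
  L2 @0x3C[3] → 0x3E007  P=1,RW=1,US=1,PS=0
  L3 @0x3E[12] → 0x40007  P=1,RW=1,US=1,PS=0
  ✓ 0x40651  — 4 lookups
#2 VA=0x2854181DBFD (r,kernel):
  L0 @0x2B[5] → 0x44007  P=1,RW=1,US=1,PS=0
  L1 @0x44[21] → 0x47007  P=1,RW=1,US=1,PS=0
  L2 @0x47[12] → 0x4B007  P=1,RW=1,US=1,PS=0
  L3 @0x4B[29] → 0x4F007  P=1,RW=1,US=1,PS=0
  ✓ 0x4FBFD  — 4 lookups
#3 VA=0xF0603614A08 (w,kernel):
  L0 @0x2B[30] → 0x51007  P=1,RW=1,US=1,PS=0
  L1 @0x51[24] → 0x54007  P=1,RW=1,US=1,PS=0
  L2 @0x54[27] → 0x56007  P=1,RW=1,US=1,PS=0
  L3 @0x56[20] → 0x5A007  P=1,RW=1,US=1,PS=0
  ✓ 0x5AA08  — 4 lookups
#4 VA=0x600E143EE (w,user):
  L0 @0x2B[0] → 0x5C007  P=1,RW=1,US=1,PS=0
  L1 @0x5C[24] → 0x5D007  P=1,RW=1,US=1,PS=0
  L2 @0x5D[7] → 0x61007  P=1,RW=1,US=1,PS=0
  L3 @0x61[20] → 0x63003  P=1,RW=1,US=0,PS=0
  ⇒ fault: PROTECTION_VIOLATION  — 4 lookups

Access #4 fault: PROTECTION_VIOLATION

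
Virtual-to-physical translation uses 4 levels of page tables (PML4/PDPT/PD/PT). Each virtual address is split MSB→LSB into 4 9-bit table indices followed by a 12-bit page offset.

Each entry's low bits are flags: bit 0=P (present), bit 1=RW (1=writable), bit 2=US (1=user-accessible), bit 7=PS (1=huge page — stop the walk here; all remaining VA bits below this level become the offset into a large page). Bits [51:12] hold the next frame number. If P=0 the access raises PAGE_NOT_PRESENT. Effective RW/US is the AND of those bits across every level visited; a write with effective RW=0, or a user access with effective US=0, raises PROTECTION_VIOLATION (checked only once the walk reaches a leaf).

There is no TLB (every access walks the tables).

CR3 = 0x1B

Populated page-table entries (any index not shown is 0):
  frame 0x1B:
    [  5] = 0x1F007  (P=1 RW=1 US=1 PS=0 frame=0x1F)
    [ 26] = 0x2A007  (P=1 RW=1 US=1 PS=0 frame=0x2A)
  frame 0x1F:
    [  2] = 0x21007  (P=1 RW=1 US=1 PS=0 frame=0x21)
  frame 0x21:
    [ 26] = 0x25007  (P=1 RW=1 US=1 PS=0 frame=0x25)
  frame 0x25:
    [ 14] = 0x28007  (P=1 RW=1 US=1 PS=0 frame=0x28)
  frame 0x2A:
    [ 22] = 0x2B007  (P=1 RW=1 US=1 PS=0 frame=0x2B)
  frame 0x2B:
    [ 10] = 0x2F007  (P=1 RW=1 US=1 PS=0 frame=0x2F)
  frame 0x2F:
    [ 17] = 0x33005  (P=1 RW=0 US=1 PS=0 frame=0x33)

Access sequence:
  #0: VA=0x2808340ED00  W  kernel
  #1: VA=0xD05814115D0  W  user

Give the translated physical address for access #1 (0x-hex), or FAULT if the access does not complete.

Trace:
#0 VA=0x2808340ED00 (w,kernel):
  lvl0: tbl 0x1B, slot 5 ⇒ 0x1F007 (P1/RW1/US1/PS0)
  lvl1: tbl 0x1F, slot 2 ⇒ 0x21007 (P1/RW1/US1/PS0)
  lvl2: tbl 0x21, slot 26 ⇒ 0x25007 (P1/RW1/US1/PS0)
  lvl3: tbl 0x25, slot 14 ⇒ 0x28007 (P1/RW1/US1/PS0)
  ✓ 0x28D00  — 4 lookups
#1 VA=0xD05814115D0 (w,user):
  lvl0: tbl 0x1B, slot 26 ⇒ 0x2A007 (P1/RW1/US1/PS0)
  lvl1: tbl 0x2A, slot 22 ⇒ 0x2B007 (P1/RW1/US1/PS0)
  lvl2: tbl 0x2B, slot 10 ⇒ 0x2F007 (P1/RW1/US1/PS0)
  lvl3: tbl 0x2F, slot 17 ⇒ 0x33005 (P1/RW0/US1/PS0)
  ✗ PROTECTION_VIOLATION  [4 reads]

Access #1 PA: FAULT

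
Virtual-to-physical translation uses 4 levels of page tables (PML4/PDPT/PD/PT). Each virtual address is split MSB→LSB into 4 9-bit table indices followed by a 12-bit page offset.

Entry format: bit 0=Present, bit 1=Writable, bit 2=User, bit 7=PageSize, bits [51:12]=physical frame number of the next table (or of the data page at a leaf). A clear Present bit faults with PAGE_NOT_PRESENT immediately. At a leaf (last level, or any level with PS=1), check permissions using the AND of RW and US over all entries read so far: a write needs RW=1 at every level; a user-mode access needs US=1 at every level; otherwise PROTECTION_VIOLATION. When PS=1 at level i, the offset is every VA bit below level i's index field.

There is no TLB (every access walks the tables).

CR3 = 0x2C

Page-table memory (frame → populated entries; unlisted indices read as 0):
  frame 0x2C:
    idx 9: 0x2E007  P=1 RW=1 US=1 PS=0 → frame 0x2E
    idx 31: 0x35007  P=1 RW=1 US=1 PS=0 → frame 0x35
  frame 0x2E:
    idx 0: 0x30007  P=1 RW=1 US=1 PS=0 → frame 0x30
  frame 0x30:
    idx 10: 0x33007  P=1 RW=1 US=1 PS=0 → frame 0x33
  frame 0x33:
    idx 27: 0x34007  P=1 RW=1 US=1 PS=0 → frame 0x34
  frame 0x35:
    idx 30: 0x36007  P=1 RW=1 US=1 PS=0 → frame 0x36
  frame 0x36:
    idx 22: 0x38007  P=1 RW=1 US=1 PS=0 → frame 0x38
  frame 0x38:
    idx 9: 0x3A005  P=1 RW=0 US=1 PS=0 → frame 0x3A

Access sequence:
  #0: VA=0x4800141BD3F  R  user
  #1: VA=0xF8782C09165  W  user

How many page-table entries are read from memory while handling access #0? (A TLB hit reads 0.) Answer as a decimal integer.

Per-access translation:
#0 VA=0x4800141BD3F (r,user):
  [0] read 0x2C idx=9: raw=0x2E007 flags P=1 W=1 U=1 S=0
  [1] read 0x2E idx=0: raw=0x30007 flags P=1 W=1 U=1 S=0
  [2] read 0x30 idx=10: raw=0x33007 flags P=1 W=1 U=1 S=0
  [3] read 0x33 idx=27: raw=0x34007 flags P=1 W=1 U=1 S=0
  ✓ 0x34D3F  — 4 lookups
#1 VA=0xF8782C09165 (w,user):
  [0] read 0x2C idx=31: raw=0x35007 flags P=1 W=1 U=1 S=0
  [1] read 0x35 idx=30: raw=0x36007 flags P=1 W=1 U=1 S=0
  [2] read 0x36 idx=22: raw=0x38007 flags P=1 W=1 U=1 S=0
  [3] read 0x38 idx=9: raw=0x3A005 flags P=1 W=0 U=1 S=0
  ✗ PROTECTION_VIOLATION  [4 reads]

Entries read for #0: 4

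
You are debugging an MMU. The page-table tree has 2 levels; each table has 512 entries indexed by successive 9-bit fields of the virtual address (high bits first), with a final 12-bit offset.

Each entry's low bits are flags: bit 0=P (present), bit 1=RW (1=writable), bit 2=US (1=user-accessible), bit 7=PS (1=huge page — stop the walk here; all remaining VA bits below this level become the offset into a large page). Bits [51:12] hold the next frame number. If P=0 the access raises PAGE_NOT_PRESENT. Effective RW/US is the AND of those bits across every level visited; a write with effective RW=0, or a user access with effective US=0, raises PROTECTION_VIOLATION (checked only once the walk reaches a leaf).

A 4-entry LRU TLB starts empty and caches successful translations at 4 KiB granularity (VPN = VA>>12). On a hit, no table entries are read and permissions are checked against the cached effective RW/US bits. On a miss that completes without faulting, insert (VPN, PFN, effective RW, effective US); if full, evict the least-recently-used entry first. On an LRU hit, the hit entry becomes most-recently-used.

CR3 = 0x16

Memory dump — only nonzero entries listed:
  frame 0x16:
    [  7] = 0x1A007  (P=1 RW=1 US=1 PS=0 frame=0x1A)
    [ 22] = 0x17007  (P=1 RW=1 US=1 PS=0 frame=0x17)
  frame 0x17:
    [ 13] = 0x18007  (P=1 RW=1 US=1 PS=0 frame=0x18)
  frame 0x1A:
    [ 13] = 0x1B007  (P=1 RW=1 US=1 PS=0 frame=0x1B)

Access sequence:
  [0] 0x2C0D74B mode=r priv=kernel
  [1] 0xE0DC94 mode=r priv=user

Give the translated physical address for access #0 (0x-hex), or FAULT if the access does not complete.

Per-access translation:
#0 VA=0x2C0D74B (r,kernel):
  [0] read 0x16 idx=22: raw=0x17007 flags P=1 W=1 U=1 S=0
  [1] read 0x17 idx=13: raw=0x18007 flags P=1 W=1 U=1 S=0
  → PA=0x1874B  (2 entries read)
#1 VA=0xE0DC94 (r,user):
  [0] read 0x16 idx=7: raw=0x1A007 flags P=1 W=1 U=1 S=0
  [1] read 0x1A idx=13: raw=0x1B007 flags P=1 W=1 U=1 S=0
  → PA=0x1BC94  (2 entries read)

Access #0 PA: 0x1874B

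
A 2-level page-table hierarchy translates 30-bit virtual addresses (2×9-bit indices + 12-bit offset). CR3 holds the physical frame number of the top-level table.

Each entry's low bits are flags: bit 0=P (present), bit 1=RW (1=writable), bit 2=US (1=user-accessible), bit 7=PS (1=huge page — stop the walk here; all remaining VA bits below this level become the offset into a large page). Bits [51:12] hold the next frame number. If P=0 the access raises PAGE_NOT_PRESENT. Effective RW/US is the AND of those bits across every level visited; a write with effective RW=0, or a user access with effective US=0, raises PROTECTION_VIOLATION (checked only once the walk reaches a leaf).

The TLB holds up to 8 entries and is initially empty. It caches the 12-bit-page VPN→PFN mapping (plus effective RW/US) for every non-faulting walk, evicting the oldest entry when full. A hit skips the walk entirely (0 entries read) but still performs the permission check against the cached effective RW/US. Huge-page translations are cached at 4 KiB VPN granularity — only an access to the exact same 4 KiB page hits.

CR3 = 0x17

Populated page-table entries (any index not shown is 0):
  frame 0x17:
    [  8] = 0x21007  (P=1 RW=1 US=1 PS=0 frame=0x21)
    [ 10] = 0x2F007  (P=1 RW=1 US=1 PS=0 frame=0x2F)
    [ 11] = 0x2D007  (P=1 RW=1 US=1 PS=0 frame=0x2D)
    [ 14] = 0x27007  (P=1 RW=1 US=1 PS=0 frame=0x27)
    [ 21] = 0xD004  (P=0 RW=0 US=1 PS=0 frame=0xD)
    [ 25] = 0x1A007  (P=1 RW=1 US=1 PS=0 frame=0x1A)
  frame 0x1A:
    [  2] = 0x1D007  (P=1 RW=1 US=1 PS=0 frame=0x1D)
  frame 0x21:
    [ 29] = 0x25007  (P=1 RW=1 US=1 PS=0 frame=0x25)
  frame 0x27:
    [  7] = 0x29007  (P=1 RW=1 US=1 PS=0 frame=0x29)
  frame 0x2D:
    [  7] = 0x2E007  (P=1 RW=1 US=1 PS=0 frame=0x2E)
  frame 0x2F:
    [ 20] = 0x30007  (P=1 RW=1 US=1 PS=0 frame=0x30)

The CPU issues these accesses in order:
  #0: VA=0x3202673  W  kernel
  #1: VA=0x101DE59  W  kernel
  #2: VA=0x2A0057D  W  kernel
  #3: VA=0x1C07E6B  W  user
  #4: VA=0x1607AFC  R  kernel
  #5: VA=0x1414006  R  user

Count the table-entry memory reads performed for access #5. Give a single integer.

Walk each access:
#0 VA=0x3202673 (w,kernel):
  L0: frame=0x17 idx=25 entry=0x1A007 [P=1 RW=1 US=1 PS=0]
  L1: frame=0x1A idx=2 entry=0x1D007 [P=1 RW=1 US=1 PS=0]
  ⇒ phys 0x1D673  [2 reads]
#1 VA=0x101DE59 (w,kernel):
  L0: frame=0x17 idx=8 entry=0x21007 [P=1 RW=1 US=1 PS=0]
  L1: frame=0x21 idx=29 entry=0x25007 [P=1 RW=1 US=1 PS=0]
  ⇒ phys 0x25E59  [2 reads]
#2 VA=0x2A0057D (w,kernel):
  L0: frame=0x17 idx=21 entry=0xD004 [P=0 RW=0 US=1 PS=0]
  ✗ PAGE_NOT_PRESENT  [1 reads]
#3 VA=0x1C07E6B (w,user):
  L0: frame=0x17 idx=14 entry=0x27007 [P=1 RW=1 US=1 PS=0]
  L1: frame=0x27 idx=7 entry=0x29007 [P=1 RW=1 US=1 PS=0]
  ⇒ phys 0x29E6B  [2 reads]
#4 VA=0x1607AFC (r,kernel):
  L0: frame=0x17 idx=11 entry=0x2D007 [P=1 RW=1 US=1 PS=0]
  L1: frame=0x2D idx=7 entry=0x2E007 [P=1 RW=1 US=1 PS=0]
  ⇒ phys 0x2EAFC  [2 reads]
#5 VA=0x1414006 (r,user):
  L0: frame=0x17 idx=10 entry=0x2F007 [P=1 RW=1 US=1 PS=0]
  L1: frame=0x2F idx=20 entry=0x30007 [P=1 RW=1 US=1 PS=0]
  ⇒ phys 0x30006  [2 reads]

Entries read for #5: 2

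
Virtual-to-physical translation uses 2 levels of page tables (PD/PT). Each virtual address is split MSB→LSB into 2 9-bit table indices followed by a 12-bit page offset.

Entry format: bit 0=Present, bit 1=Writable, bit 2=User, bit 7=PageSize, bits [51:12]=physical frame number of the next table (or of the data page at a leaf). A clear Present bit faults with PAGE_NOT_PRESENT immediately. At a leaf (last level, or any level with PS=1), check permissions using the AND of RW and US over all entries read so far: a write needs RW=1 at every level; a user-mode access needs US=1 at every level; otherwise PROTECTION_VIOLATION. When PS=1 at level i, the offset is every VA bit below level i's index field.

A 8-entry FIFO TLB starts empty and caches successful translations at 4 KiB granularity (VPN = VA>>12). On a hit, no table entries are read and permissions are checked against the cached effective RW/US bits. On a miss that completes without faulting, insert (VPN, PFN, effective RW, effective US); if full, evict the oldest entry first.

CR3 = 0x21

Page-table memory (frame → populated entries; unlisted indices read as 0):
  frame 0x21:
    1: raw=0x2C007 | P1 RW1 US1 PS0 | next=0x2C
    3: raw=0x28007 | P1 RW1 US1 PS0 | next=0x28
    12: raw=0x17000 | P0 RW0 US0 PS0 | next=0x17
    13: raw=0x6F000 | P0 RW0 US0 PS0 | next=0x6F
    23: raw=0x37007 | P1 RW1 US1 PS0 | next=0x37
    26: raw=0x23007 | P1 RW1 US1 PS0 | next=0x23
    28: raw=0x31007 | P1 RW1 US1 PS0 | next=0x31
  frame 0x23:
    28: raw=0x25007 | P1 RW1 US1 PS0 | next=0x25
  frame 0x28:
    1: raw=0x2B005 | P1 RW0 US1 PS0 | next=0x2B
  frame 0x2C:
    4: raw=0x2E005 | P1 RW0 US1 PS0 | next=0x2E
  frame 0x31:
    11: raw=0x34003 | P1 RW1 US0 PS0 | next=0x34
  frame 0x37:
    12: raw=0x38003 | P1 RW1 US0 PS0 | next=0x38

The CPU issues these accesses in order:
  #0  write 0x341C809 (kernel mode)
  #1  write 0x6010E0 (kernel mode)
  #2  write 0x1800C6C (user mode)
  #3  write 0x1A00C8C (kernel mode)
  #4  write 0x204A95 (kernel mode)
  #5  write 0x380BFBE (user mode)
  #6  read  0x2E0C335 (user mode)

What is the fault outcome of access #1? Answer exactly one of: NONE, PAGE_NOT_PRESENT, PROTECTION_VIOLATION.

Per-access translation:
#0 VA=0x341C809 (w,kernel):
  L0 @0x21[26] → 0x23007  P=1,RW=1,US=1,PS=0
  L1 @0x23[28] → 0x25007  P=1,RW=1,US=1,PS=0
  → PA=0x25809  (2 entries read)
#1 VA=0x6010E0 (w,kernel):
  L0 @0x21[3] → 0x28007  P=1,RW=1,US=1,PS=0
  L1 @0x28[1] → 0x2B005  P=1,RW=0,US=1,PS=0
  → PROTECTION_VIOLATION  (2 entries read)
#2 VA=0x1800C6C (w,user):
  L0 @0x21[12] → 0x17000  P=0,RW=0,US=0,PS=0
  → PAGE_NOT_PRESENT  (1 entries read)
#3 VA=0x1A00C8C (w,kernel):
  L0 @0x21[13] → 0x6F000  P=0,RW=0,US=0,PS=0
  → PAGE_NOT_PRESENT  (1 entries read)
#4 VA=0x204A95 (w,kernel):
  L0 @0x21[1] → 0x2C007  P=1,RW=1,US=1,PS=0
  L1 @0x2C[4] → 0x2E005  P=1,RW=0,US=1,PS=0
  → PROTECTION_VIOLATION  (2 entries read)
#5 VA=0x380BFBE (w,user):
  L0 @0x21[28] → 0x31007  P=1,RW=1,US=1,PS=0
  L1 @0x31[11] → 0x34003  P=1,RW=1,US=0,PS=0
  → PROTECTION_VIOLATION  (2 entries read)
#6 VA=0x2E0C335 (r,user):
  L0 @0x21[23] → 0x37007  P=1,RW=1,US=1,PS=0
  L1 @0x37[12] → 0x38003  P=1,RW=1,US=0,PS=0
  → PROTECTION_VIOLATION  (2 entries read)

Access #1 fault: PROTECTION_VIOLATION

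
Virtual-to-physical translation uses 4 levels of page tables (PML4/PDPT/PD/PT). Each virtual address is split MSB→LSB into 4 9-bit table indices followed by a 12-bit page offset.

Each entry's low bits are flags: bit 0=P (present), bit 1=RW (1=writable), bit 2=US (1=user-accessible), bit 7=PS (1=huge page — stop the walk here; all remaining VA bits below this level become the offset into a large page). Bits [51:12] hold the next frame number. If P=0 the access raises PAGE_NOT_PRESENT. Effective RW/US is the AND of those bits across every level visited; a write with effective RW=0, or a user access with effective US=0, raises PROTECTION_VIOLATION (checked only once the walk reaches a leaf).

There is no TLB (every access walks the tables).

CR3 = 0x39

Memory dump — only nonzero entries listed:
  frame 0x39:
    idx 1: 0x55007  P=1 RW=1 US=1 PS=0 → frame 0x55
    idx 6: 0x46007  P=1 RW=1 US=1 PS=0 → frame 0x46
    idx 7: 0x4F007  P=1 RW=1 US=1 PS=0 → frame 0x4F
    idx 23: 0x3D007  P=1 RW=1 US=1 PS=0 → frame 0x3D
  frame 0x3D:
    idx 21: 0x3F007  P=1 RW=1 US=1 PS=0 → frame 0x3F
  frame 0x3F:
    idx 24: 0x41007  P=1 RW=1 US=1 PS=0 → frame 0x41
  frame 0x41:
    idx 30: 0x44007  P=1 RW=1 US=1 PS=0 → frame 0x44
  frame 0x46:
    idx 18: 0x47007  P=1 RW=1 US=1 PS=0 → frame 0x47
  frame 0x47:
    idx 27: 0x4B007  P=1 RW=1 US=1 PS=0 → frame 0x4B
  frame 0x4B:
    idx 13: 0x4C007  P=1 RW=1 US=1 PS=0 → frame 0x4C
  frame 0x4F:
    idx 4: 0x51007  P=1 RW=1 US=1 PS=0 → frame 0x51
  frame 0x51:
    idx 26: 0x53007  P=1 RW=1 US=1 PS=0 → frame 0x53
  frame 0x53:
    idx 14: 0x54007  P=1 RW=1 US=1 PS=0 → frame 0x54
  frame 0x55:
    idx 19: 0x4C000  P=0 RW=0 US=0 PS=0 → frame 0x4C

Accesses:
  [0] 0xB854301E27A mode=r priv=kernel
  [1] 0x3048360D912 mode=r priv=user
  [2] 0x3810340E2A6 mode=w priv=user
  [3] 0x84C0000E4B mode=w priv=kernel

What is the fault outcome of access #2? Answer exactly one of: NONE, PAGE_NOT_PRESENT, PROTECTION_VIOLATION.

Per-access translation:
#0 VA=0xB854301E27A (r,kernel):
  lvl0: tbl 0x39, slot 23 ⇒ 0x3D007 (P1/RW1/US1/PS0)
  lvl1: tbl 0x3D, slot 21 ⇒ 0x3F007 (P1/RW1/US1/PS0)
  lvl2: tbl 0x3F, slot 24 ⇒ 0x41007 (P1/RW1/US1/PS0)
  lvl3: tbl 0x41, slot 30 ⇒ 0x44007 (P1/RW1/US1/PS0)
  → PA=0x4427A  (4 entries read)
#1 VA=0x3048360D912 (r,user):
  lvl0: tbl 0x39, slot 6 ⇒ 0x46007 (P1/RW1/US1/PS0)
  lvl1: tbl 0x46, slot 18 ⇒ 0x47007 (P1/RW1/US1/PS0)
  lvl2: tbl 0x47, slot 27 ⇒ 0x4B007 (P1/RW1/US1/PS0)
  lvl3: tbl 0x4B, slot 13 ⇒ 0x4C007 (P1/RW1/US1/PS0)
  → PA=0x4C912  (4 entries read)
#2 VA=0x3810340E2A6 (w,user):
  lvl0: tbl 0x39, slot 7 ⇒ 0x4F007 (P1/RW1/US1/PS0)
  lvl1: tbl 0x4F, slot 4 ⇒ 0x51007 (P1/RW1/US1/PS0)
  lvl2: tbl 0x51, slot 26 ⇒ 0x53007 (P1/RW1/US1/PS0)
  lvl3: tbl 0x53, slot 14 ⇒ 0x54007 (P1/RW1/US1/PS0)
  → PA=0x542A6  (4 entries read)
#3 VA=0x84C0000E4B (w,kernel):
  lvl0: tbl 0x39, slot 1 ⇒ 0x55007 (P1/RW1/US1/PS0)
  lvl1: tbl 0x55, slot 19 ⇒ 0x4C000 (P0/RW0/US0/PS0)
  ⇒ fault: PAGE_NOT_PRESENT  — 2 lookups

Access #2 fault: NONE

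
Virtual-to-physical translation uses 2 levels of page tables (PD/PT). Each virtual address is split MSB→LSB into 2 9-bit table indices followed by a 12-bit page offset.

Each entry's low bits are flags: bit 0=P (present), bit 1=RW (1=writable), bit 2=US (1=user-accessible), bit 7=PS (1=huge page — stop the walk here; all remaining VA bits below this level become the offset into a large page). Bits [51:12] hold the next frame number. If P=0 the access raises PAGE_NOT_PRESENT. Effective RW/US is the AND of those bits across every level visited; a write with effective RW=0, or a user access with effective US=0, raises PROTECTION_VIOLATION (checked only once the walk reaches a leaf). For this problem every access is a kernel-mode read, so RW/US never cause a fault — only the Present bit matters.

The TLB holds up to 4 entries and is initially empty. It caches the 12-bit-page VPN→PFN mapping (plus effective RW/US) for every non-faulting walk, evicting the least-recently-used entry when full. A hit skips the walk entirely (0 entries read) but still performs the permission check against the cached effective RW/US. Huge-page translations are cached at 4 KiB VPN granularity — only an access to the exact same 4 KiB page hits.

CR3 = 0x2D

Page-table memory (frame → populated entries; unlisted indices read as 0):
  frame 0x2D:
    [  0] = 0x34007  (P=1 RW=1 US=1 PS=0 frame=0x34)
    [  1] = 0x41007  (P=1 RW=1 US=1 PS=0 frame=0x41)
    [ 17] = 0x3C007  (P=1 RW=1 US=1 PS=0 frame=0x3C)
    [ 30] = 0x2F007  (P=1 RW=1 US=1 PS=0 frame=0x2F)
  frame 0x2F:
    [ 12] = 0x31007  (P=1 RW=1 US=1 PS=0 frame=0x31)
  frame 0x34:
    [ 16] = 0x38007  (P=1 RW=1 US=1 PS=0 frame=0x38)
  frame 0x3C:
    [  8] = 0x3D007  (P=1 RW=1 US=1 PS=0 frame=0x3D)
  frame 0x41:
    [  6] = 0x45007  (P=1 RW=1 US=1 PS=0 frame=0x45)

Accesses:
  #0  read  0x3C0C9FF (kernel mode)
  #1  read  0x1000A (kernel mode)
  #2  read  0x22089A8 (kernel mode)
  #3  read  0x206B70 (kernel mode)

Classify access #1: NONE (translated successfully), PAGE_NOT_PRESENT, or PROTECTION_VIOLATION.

Per-access translation:
#0 VA=0x3C0C9FF (r,kernel):
  L0: frame=0x2D idx=30 entry=0x2F007 [P=1 RW=1 US=1 PS=0]
  L1: frame=0x2F idx=12 entry=0x31007 [P=1 RW=1 US=1 PS=0]
  → PA=0x319FF  (2 entries read)
#1 VA=0x1000A (r,kernel):
  L0: frame=0x2D idx=0 entry=0x34007 [P=1 RW=1 US=1 PS=0]
  L1: frame=0x34 idx=16 entry=0x38007 [P=1 RW=1 US=1 PS=0]
  → PA=0x3800A  (2 entries read)
#2 VA=0x22089A8 (r,kernel):
  L0: frame=0x2D idx=17 entry=0x3C007 [P=1 RW=1 US=1 PS=0]
  L1: frame=0x3C idx=8 entry=0x3D007 [P=1 RW=1 US=1 PS=0]
  → PA=0x3D9A8  (2 entries read)
#3 VA=0x206B70 (r,kernel):
  L0: frame=0x2D idx=1 entry=0x41007 [P=1 RW=1 US=1 PS=0]
  L1: frame=0x41 idx=6 entry=0x45007 [P=1 RW=1 US=1 PS=0]
  → PA=0x45B70  (2 entries read)

Access #1 fault: NONE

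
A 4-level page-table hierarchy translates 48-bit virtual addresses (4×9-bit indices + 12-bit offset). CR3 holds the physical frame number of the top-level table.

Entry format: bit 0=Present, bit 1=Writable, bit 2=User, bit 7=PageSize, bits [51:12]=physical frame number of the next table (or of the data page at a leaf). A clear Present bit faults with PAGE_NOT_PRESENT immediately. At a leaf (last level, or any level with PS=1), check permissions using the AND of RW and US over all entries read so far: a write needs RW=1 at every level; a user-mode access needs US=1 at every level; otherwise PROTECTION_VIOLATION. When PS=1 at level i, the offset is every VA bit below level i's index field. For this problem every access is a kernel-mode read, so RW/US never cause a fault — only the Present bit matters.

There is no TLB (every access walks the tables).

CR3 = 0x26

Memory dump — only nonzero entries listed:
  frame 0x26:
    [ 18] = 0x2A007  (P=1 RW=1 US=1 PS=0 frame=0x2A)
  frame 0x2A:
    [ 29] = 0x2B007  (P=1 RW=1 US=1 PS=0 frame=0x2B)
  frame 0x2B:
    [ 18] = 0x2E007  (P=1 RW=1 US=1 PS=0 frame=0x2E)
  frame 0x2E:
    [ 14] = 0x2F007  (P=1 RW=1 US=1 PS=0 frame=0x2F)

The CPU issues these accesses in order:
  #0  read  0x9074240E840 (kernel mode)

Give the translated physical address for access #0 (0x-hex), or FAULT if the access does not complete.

Trace:
#0 VA=0x9074240E840 (r,kernel):
  L0: frame=0x26 idx=18 entry=0x2A007 [P=1 RW=1 US=1 PS=0]
  L1: frame=0x2A idx=29 entry=0x2B007 [P=1 RW=1 US=1 PS=0]
  L2: frame=0x2B idx=18 entry=0x2E007 [P=1 RW=1 US=1 PS=0]
  L3: frame=0x2E idx=14 entry=0x2F007 [P=1 RW=1 US=1 PS=0]
  ✓ 0x2F840  — 4 lookups

Access #0 PA: 0x2F840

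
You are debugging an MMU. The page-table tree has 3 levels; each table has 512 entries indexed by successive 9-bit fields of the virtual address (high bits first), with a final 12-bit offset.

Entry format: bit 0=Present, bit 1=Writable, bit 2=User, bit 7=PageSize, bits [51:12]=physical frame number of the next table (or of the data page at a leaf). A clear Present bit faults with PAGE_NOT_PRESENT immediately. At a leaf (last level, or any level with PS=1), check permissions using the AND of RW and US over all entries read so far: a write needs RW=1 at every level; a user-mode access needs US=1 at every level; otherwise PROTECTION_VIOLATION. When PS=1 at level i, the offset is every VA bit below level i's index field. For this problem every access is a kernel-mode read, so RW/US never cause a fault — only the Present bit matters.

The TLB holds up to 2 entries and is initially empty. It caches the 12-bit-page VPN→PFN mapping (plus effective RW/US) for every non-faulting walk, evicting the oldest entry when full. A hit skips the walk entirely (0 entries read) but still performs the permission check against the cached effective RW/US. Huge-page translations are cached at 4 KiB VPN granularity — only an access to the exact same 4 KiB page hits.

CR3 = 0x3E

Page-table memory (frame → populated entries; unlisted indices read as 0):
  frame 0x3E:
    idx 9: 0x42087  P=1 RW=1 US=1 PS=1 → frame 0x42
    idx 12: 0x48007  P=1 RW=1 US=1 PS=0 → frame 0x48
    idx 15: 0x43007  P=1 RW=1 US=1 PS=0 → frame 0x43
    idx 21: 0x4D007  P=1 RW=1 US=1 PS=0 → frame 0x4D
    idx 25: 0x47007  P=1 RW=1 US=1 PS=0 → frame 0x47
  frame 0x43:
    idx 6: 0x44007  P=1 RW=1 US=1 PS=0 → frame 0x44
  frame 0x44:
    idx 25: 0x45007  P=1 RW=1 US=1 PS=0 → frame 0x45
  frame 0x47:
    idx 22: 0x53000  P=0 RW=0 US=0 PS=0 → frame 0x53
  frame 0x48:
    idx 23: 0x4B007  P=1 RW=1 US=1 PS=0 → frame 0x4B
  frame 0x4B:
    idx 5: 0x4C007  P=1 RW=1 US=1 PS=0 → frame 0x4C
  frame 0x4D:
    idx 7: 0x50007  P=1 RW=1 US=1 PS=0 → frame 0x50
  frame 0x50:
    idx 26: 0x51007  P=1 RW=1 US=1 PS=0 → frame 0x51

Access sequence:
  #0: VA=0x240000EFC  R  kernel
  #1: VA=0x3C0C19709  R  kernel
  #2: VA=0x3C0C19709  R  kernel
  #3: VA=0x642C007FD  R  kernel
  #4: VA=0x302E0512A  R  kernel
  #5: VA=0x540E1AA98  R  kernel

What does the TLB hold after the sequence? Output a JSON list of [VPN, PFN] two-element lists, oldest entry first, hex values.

Walk each access:
#0 VA=0x240000EFC (r,kernel):
  [0] read 0x3E idx=9: raw=0x42087 flags P=1 W=1 U=1 S=1
  ✓ 0x42EFC (huge @L0)  — 1 lookups
#1 VA=0x3C0C19709 (r,kernel):
  [0] read 0x3E idx=15: raw=0x43007 flags P=1 W=1 U=1 S=0
  [1] read 0x43 idx=6: raw=0x44007 flags P=1 W=1 U=1 S=0
  [2] read 0x44 idx=25: raw=0x45007 flags P=1 W=1 U=1 S=0
  ✓ 0x45709  — 3 lookups
#2 VA=0x3C0C19709 (r,kernel):
  TLB hit vpn=0x3C0C19 → PA=0x45709
#3 VA=0x642C007FD (r,kernel):
  [0] read 0x3E idx=25: raw=0x47007 flags P=1 W=1 U=1 S=0
  [1] read 0x47 idx=22: raw=0x53000 flags P=0 W=0 U=0 S=0
  ⇒ fault: PAGE_NOT_PRESENT  — 2 lookups
#4 VA=0x302E0512A (r,kernel):
  [0] read 0x3E idx=12: raw=0x48007 flags P=1 W=1 U=1 S=0
  [1] read 0x48 idx=23: raw=0x4B007 flags P=1 W=1 U=1 S=0
  [2] read 0x4B idx=5: raw=0x4C007 flags P=1 W=1 U=1 S=0
  ✓ 0x4C12A  — 3 lookups
#5 VA=0x540E1AA98 (r,kernel):
  [0] read 0x3E idx=21: raw=0x4D007 flags P=1 W=1 U=1 S=0
  [1] read 0x4D idx=7: raw=0x50007 flags P=1 W=1 U=1 S=0
  [2] read 0x50 idx=26: raw=0x51007 flags P=1 W=1 U=1 S=0
  ✓ 0x51A98  — 3 lookups

TLB: [["0x302E05", "0x4C"], ["0x540E1A", "0x51"]]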